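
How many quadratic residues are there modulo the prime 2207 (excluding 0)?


For prime p, the number of non-zero quadratic residues is (p-1)/2.
= (2207-1)/2
= 1103

1103


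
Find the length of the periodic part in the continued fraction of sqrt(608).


Run the CF algorithm for sqrt(608).
a_0 = floor(sqrt(608)) = 24; set m_0=0, q_0=1.
Recurrence: m' = q*a - m,  q' = (d - m'^2)/q,  a' = floor((a_0 + m')/q').
  step 1: m=24, q=32, a=1
  step 2: m=8, q=17, a=1
  step 3: m=9, q=31, a=1
  step 4: m=22, q=4, a=11
  step 5: m=22, q=31, a=1
  step 6: m=9, q=17, a=1
  step 7: m=8, q=32, a=1
  step 8: m=24, q=1, a=48
a_8 = 2*a_0 = 48, so the period closes here.
sqrt(608) = [24; 1, 1, 1, 11, 1, 1, 1, 48]
Period length = 8

8


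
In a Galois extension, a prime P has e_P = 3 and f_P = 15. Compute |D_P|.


|D_P| = e * f
= 3 * 15
= 45

45


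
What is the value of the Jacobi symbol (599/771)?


Compute (599/771) via quadratic reciprocity:
  reciprocity: (599/771) -> -(771/599)
  reduce: (172/599)
  pull out 2: (2/599) = +1  (since 599 mod 8 = 7)
  pull out 2: (2/599) = +1  (since 599 mod 8 = 7)
  reciprocity: (43/599) -> -(599/43)
  reduce: (40/43)
  pull out 2: (2/43) = -1  (since 43 mod 8 = 3)
  pull out 2: (2/43) = -1  (since 43 mod 8 = 3)
  pull out 2: (2/43) = -1  (since 43 mod 8 = 3)
  reciprocity: (5/43) -> +(43/5)
  reduce: (3/5)
  reciprocity: (3/5) -> +(5/3)
  reduce: (2/3)
  pull out 2: (2/3) = -1  (since 3 mod 8 = 3)
  (1/3) = 1
Product of signs = 1

1


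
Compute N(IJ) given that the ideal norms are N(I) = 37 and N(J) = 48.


N(IJ) = N(I) * N(J)
= 37 * 48
= 1776

1776


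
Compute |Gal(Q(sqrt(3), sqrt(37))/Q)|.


The 2 square roots of distinct primes are multiplicatively independent over Q,
so [K:Q] = 2^2 and Gal(K/Q) is isomorphic to (Z/2Z)^2.
|Gal| = 2^2 = 4

4


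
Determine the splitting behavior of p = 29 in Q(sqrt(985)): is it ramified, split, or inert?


K = Q(sqrt(985)). Since d mod 4 = 1, disc(K) = 985.
Check p | disc: 985 mod 29 = 28.
p does not divide disc. Compute Legendre symbol (d/p):
28^((29-1)/2) mod 29 = 1
(d/p) = 1, so p splits: (p) = P*P' with e=1, f=1, g=2.
Therefore p is split.

split


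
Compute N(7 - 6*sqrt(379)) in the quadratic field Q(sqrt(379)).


N(a + b*sqrt(d)) = a^2 - d*b^2
= (7)^2 - (379)*(-6)^2
= 49 - 13644
= -13595

-13595


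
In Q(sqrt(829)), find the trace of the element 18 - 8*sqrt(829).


Tr(a + b*sqrt(d)) = (a + b*sqrt(d)) + (a - b*sqrt(d)) = 2a
= 2 * (18)
= 36

36


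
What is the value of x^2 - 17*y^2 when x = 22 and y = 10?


x^2 - d*y^2
= 22^2 - 17*10^2
= 484 - 1700
= -1216

-1216


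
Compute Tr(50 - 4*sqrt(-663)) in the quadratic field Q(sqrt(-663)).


Tr(a + b*sqrt(d)) = (a + b*sqrt(d)) + (a - b*sqrt(d)) = 2a
= 2 * (50)
= 100

100


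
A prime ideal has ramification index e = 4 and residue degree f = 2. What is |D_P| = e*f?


|D_P| = e * f
= 4 * 2
= 8

8


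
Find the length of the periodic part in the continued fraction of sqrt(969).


Run the CF algorithm for sqrt(969).
a_0 = floor(sqrt(969)) = 31; set m_0=0, q_0=1.
Recurrence: m' = q*a - m,  q' = (d - m'^2)/q,  a' = floor((a_0 + m')/q').
  step 1: m=31, q=8, a=7
  step 2: m=25, q=43, a=1
  step 3: m=18, q=15, a=3
  step 4: m=27, q=16, a=3
  step 5: m=21, q=33, a=1
  step 6: m=12, q=25, a=1
  step 7: m=13, q=32, a=1
  step 8: m=19, q=19, a=2
  step 9: m=19, q=32, a=1
  step 10: m=13, q=25, a=1
  step 11: m=12, q=33, a=1
  step 12: m=21, q=16, a=3
  step 13: m=27, q=15, a=3
  step 14: m=18, q=43, a=1
  step 15: m=25, q=8, a=7
  step 16: m=31, q=1, a=62
a_16 = 2*a_0 = 62, so the period closes here.
sqrt(969) = [31; 7, 1, 3, 3, 1, 1, 1, 2, 1, 1, 1, 3, 3, 1, 7, 62]
Period length = 16

16


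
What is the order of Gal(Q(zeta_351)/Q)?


|Gal(Q(zeta_351)/Q)| = phi(351)
= 216

216


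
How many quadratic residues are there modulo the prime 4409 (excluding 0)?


For prime p, the number of non-zero quadratic residues is (p-1)/2.
= (4409-1)/2
= 2204

2204


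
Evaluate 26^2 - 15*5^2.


x^2 - d*y^2
= 26^2 - 15*5^2
= 676 - 375
= 301

301


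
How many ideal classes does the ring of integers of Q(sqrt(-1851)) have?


K = Q(sqrt(-1851)). d mod 4 = 1, so D = disc(K) = d = -1851
h(K) equals the number of primitive reduced positive-definite forms (a, b, c) = a*x^2 + b*x*y + c*y^2 with b^2 - 4ac = D,
where reduced means |b| <= a <= c, with b >= 0 whenever |b| = a or a = c, and primitive means gcd(a, b, c) = 1.
Reduced forces 3a^2 <= |D| = 1851, so 1 <= a <= 24; b must have the parity of D, and c = (b^2 - D)/(4a) must be an integer >= a.
Enumerate a = 1..24, b in [-a, a]:
  a=1: (1, 1, 463)  [1]
  a=2: none
  a=3: (3, 3, 155)  [1]
  a=4: none
  a=5: (5, -3, 93), (5, 3, 93)  [2]
  a=6: none
  a=7: (7, -5, 67), (7, 5, 67)  [2]
  a=8..14: none
  a=15: (15, -3, 31), (15, 3, 31)  [2]
  a=16: none
  a=17: (17, -11, 29), (17, 11, 29)  [2]
  a=18: none
  a=19: (19, -7, 25), (19, 7, 25)  [2]
  a=20: none
  a=21: (21, -9, 23), (21, 9, 23)  [2]
  a=22..24: none
Total reduced forms: 1 + 1 + 2 + 2 + 2 + 2 + 2 + 2 = 14
h = 14

14


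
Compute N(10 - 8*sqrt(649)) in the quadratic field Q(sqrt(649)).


N(a + b*sqrt(d)) = a^2 - d*b^2
= (10)^2 - (649)*(-8)^2
= 100 - 41536
= -41436

-41436


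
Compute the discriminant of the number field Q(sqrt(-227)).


For K = Q(sqrt(d)) with d squarefree: disc(K) = d if d = 1 mod 4, and disc(K) = 4d if d = 2 or 3 mod 4.
Here d = -227, and d mod 4 = 1.
d = 1 mod 4 (O_K = Z[(1+sqrt(d))/2]), so disc(K) = d = -227

-227


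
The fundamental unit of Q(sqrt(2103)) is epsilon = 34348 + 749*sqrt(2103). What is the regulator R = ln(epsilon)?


epsilon = 34348 + 749*sqrt(2103)
= 68696.0000
R = ln(68696.0000)
= 11.1374

11.1374


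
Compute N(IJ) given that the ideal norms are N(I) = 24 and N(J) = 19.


N(IJ) = N(I) * N(J)
= 24 * 19
= 456

456


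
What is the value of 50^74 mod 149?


p = 149 is prime and the exponent is (p-1)/2 = 74, so by Euler's criterion 50^74 = (50/149) = +1 or -1 mod 149.
Compute by square-and-multiply:
  74 = 64 + 8 + 2 (binary 1001010)
  Repeated squaring mod 149: 50^1 = 50, 50^2 = 116, 50^4 = 46, 50^8 = 30, 50^16 = 6, 50^32 = 36, 50^64 = 104
  50^74 = 50^64 * 50^8 * 50^2 = 104 * 30 * 116 mod 149
    104 * 30 = 3120 = 140 mod 149
    140 * 116 = 16240 = 148 mod 149
  50^74 = 148 mod 149
Result 148 = p - 1 = -1 mod 149: 50 is a quadratic non-residue mod 149. As a residue in [0, p-1] the value is 148.
50^74 mod 149 = 148

148


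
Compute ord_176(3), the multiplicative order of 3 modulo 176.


We want ord_176(3), the smallest k >= 1 with 3^k = 1 mod 176.
n = 176 = 2^4 * 11, phi(176) = 80; the order divides phi(n).
Divisors of 80: 1, 2, 4, 5, 8, 10, 16, 20, 40, 80
Repeated squaring mod 176: 3^1 = 3, 3^2 = 9, 3^4 = 81, 3^8 = 49, 3^16 = 113, 3^32 = 97, 3^64 = 81
Test divisors in increasing order:
  k=1: 3^1 = 3 mod 176
  k=2: 3^2 = 9 mod 176
  k=4: 3^4 = 81 mod 176
  k=5: 3^5 = 81 * 3 = 67 mod 176
  k=8: 3^8 = 49 mod 176
  k=10: 3^10 = 49 * 9 = 89 mod 176
  k=16: 3^16 = 113 mod 176
  k=20: 3^20 = 113 * 81 = 1 mod 176  <- first divisor giving 1
Order = 20

20


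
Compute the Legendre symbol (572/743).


p = 743 is prime, so compute (572/743) with the reciprocity algorithm (Jacobi-symbol steps: pull out 2s via (2/n), flip via reciprocity, reduce):
  pull out 2: (2/743) = +1  (since 743 mod 8 = 7)
  pull out 2: (2/743) = +1  (since 743 mod 8 = 7)
  reciprocity: (143/743) -> -(743/143)
  reduce: (28/143)
  pull out 2: (2/143) = +1  (since 143 mod 8 = 7)
  pull out 2: (2/143) = +1  (since 143 mod 8 = 7)
  reciprocity: (7/143) -> -(143/7)
  reduce: (3/7)
  reciprocity: (3/7) -> -(7/3)
  reduce: (1/3)
  (1/3) = 1
Product of signs = -1
(572/743) = -1

-1


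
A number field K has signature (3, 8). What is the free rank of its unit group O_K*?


By Dirichlet's unit theorem:
rank = r1 + r2 - 1
= 3 + 8 - 1
= 10

10


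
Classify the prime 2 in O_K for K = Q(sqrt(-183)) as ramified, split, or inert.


K = Q(sqrt(-183)). Since d mod 4 = 1, disc(K) = -183.
Check p | disc: -183 mod 2 = 1.
p=2 does not divide disc (d is 1 mod 4). 2 splits iff d = 1 mod 8.
d mod 8 = 1, so (d/2) = 1.
(d/p) = 1, so p splits: (p) = P*P' with e=1, f=1, g=2.
Therefore p is split.

split


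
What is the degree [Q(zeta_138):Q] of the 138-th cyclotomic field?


The degree equals Euler's totient phi(138).
138 = 2 * 3 * 23
phi(138) = 44

44


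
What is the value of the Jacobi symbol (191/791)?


Compute (191/791) via quadratic reciprocity:
  reciprocity: (191/791) -> -(791/191)
  reduce: (27/191)
  reciprocity: (27/191) -> -(191/27)
  reduce: (2/27)
  pull out 2: (2/27) = -1  (since 27 mod 8 = 3)
  (1/27) = 1
Product of signs = -1

-1


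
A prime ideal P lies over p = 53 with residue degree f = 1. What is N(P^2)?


N(P^a) = p^(a*f)
= 53^(2*1)
= 53^2
= 2809

2809


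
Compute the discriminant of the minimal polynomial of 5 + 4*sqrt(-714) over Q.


The element 5 + 4*sqrt(-714) has minimal polynomial:
x^2 - 10*x + 11449
Discriminant = (-10)^2 - 4*(11449)
= 100 - 45796
= -45696

-45696


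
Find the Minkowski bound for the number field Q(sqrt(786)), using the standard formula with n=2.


d = 786, d mod 4 = 2, so disc(K) = 4d = 3144; |disc(K)| = 3144
Real quadratic field, so n = 2, s = r2 = 0, r1 = 2
M = (n!/n^n) * (4/pi)^s * sqrt(|disc(K)|) = (2!/2^2) * (4/pi)^0 * sqrt(3144)
= 0.5 * 1.000000 * 56.071383
= 28.0357

28.0357


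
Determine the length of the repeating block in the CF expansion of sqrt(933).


Run the CF algorithm for sqrt(933).
a_0 = floor(sqrt(933)) = 30; set m_0=0, q_0=1.
Recurrence: m' = q*a - m,  q' = (d - m'^2)/q,  a' = floor((a_0 + m')/q').
  step 1: m=30, q=33, a=1
  step 2: m=3, q=28, a=1
  step 3: m=25, q=11, a=5
  step 4: m=30, q=3, a=20
  step 5: m=30, q=11, a=5
  step 6: m=25, q=28, a=1
  step 7: m=3, q=33, a=1
  step 8: m=30, q=1, a=60
a_8 = 2*a_0 = 60, so the period closes here.
sqrt(933) = [30; 1, 1, 5, 20, 5, 1, 1, 60]
Period length = 8

8


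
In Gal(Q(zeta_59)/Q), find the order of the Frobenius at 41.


The Frobenius at p in Gal(Q(zeta_n)/Q) = (Z/nZ)* is the class of p, so its order is ord_59(41), the smallest k >= 1 with 41^k = 1 mod 59.
n = 59 = 59, phi(59) = 58; the order divides phi(n).
Divisors of 58: 1, 2, 29, 58
Repeated squaring mod 59: 41^1 = 41, 41^2 = 29, 41^4 = 15, 41^8 = 48, 41^16 = 3, 41^32 = 9
Test divisors in increasing order:
  k=1: 41^1 = 41 mod 59
  k=2: 41^2 = 29 mod 59
  k=29: 41^29 = 3 * 48 * 15 * 41 = 1 mod 59  <- first divisor giving 1
Order = 29

29


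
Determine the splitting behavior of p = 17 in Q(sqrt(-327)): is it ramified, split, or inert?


K = Q(sqrt(-327)). Since d mod 4 = 1, disc(K) = -327.
Check p | disc: -327 mod 17 = 13.
p does not divide disc. Compute Legendre symbol (d/p):
13^((17-1)/2) mod 17 = 1
(d/p) = 1, so p splits: (p) = P*P' with e=1, f=1, g=2.
Therefore p is split.

split


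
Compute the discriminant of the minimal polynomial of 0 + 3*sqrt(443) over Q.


The element 0 + 3*sqrt(443) has minimal polynomial:
x^2 + 0*x - 3987
Discriminant = (0)^2 - 4*(-3987)
= 0 + 15948
= 15948

15948


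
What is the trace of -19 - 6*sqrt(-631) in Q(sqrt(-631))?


Tr(a + b*sqrt(d)) = (a + b*sqrt(d)) + (a - b*sqrt(d)) = 2a
= 2 * (-19)
= -38

-38


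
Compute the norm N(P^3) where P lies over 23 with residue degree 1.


N(P^a) = p^(a*f)
= 23^(3*1)
= 23^3
= 12167

12167


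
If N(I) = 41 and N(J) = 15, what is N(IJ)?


N(IJ) = N(I) * N(J)
= 41 * 15
= 615

615


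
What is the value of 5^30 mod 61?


p = 61 is prime and the exponent is (p-1)/2 = 30, so by Euler's criterion 5^30 = (5/61) = +1 or -1 mod 61.
Compute by square-and-multiply:
  30 = 16 + 8 + 4 + 2 (binary 11110)
  Repeated squaring mod 61: 5^1 = 5, 5^2 = 25, 5^4 = 15, 5^8 = 42, 5^16 = 56
  5^30 = 5^16 * 5^8 * 5^4 * 5^2 = 56 * 42 * 15 * 25 mod 61
    56 * 42 = 2352 = 34 mod 61
    34 * 15 = 510 = 22 mod 61
    22 * 25 = 550 = 1 mod 61
  5^30 = 1 mod 61
Result 1: 5 is a quadratic residue mod 61.
5^30 mod 61 = 1

1


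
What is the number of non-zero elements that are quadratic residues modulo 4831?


For prime p, the number of non-zero quadratic residues is (p-1)/2.
= (4831-1)/2
= 2415

2415


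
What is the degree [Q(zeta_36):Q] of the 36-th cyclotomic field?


The degree equals Euler's totient phi(36).
36 = 2^2 * 3^2
phi(36) = 12

12


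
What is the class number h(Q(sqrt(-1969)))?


K = Q(sqrt(-1969)). d mod 4 = 3, so D = disc(K) = 4d = -7876
h(K) equals the number of primitive reduced positive-definite forms (a, b, c) = a*x^2 + b*x*y + c*y^2 with b^2 - 4ac = D,
where reduced means |b| <= a <= c, with b >= 0 whenever |b| = a or a = c, and primitive means gcd(a, b, c) = 1.
Reduced forces 3a^2 <= |D| = 7876, so 1 <= a <= 51; b must have the parity of D, and c = (b^2 - D)/(4a) must be an integer >= a.
Enumerate a = 1..51, b in [-a, a]:
  a=1: (1, 0, 1969)  [1]
  a=2: (2, 2, 985)  [1]
  a=3..4: none
  a=5: (5, -2, 394), (5, 2, 394)  [2]
  a=6..9: none
  a=10: (10, -2, 197), (10, 2, 197)  [2]
  a=11: (11, 0, 179)  [1]
  a=12..18: none
  a=19: (19, -16, 107), (19, 16, 107)  [2]
  a=20..21: none
  a=22: (22, 22, 95)  [1]
  a=23: (23, -6, 86), (23, 6, 86)  [2]
  a=24: none
  a=25: (25, -18, 82), (25, 18, 82)  [2]
  a=26..37: none
  a=38: (38, -22, 55), (38, 22, 55)  [2]
  a=39..40: none
  a=41: (41, -18, 50), (41, 18, 50)  [2]
  a=42: none
  a=43: (43, -6, 46), (43, 6, 46)  [2]
  a=44..51: none
Total reduced forms: 1 + 1 + 2 + 2 + 1 + 2 + 1 + 2 + 2 + 2 + 2 + 2 = 20
h = 20

20


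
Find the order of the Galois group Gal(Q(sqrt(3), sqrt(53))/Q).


The 2 square roots of distinct primes are multiplicatively independent over Q,
so [K:Q] = 2^2 and Gal(K/Q) is isomorphic to (Z/2Z)^2.
|Gal| = 2^2 = 4

4


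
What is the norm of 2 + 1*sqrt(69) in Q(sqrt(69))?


N(a + b*sqrt(d)) = a^2 - d*b^2
= (2)^2 - (69)*(1)^2
= 4 - 69
= -65

-65


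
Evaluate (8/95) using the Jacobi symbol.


Compute (8/95) via quadratic reciprocity:
  pull out 2: (2/95) = +1  (since 95 mod 8 = 7)
  pull out 2: (2/95) = +1  (since 95 mod 8 = 7)
  pull out 2: (2/95) = +1  (since 95 mod 8 = 7)
  (1/95) = 1
Product of signs = 1

1


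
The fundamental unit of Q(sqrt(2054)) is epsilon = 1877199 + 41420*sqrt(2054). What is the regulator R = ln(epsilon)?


epsilon = 1877199 + 41420*sqrt(2054)
= 3.7544e+06
R = ln(3.7544e+06)
= 15.1384

15.1384


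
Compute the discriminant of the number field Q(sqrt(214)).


For K = Q(sqrt(d)) with d squarefree: disc(K) = d if d = 1 mod 4, and disc(K) = 4d if d = 2 or 3 mod 4.
Here d = 214, and d mod 4 = 2.
d = 2 mod 4, not 1 (O_K = Z[sqrt(d)]), so disc(K) = 4d = 4 * (214) = 856

856


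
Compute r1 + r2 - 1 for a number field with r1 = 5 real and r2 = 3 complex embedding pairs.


By Dirichlet's unit theorem:
rank = r1 + r2 - 1
= 5 + 3 - 1
= 7

7


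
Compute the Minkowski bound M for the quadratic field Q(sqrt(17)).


d = 17, d mod 4 = 1, so disc(K) = d = 17; |disc(K)| = 17
Real quadratic field, so n = 2, s = r2 = 0, r1 = 2
M = (n!/n^n) * (4/pi)^s * sqrt(|disc(K)|) = (2!/2^2) * (4/pi)^0 * sqrt(17)
= 0.5 * 1.000000 * 4.123106
= 2.0616

2.0616


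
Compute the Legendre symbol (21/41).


p = 41 is prime, so compute (21/41) with the reciprocity algorithm (Jacobi-symbol steps: pull out 2s via (2/n), flip via reciprocity, reduce):
  reciprocity: (21/41) -> +(41/21)
  reduce: (20/21)
  pull out 2: (2/21) = -1  (since 21 mod 8 = 5)
  pull out 2: (2/21) = -1  (since 21 mod 8 = 5)
  reciprocity: (5/21) -> +(21/5)
  reduce: (1/5)
  (1/5) = 1
Product of signs = 1
(21/41) = 1

1


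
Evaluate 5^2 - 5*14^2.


x^2 - d*y^2
= 5^2 - 5*14^2
= 25 - 980
= -955

-955


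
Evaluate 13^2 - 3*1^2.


x^2 - d*y^2
= 13^2 - 3*1^2
= 169 - 3
= 166

166


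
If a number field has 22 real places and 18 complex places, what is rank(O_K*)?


By Dirichlet's unit theorem:
rank = r1 + r2 - 1
= 22 + 18 - 1
= 39

39


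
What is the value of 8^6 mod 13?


p = 13 is prime and the exponent is (p-1)/2 = 6, so by Euler's criterion 8^6 = (8/13) = +1 or -1 mod 13.
Compute by square-and-multiply:
  6 = 4 + 2 (binary 110)
  Repeated squaring mod 13: 8^1 = 8, 8^2 = 12, 8^4 = 1
  8^6 = 8^4 * 8^2 = 1 * 12 mod 13
    1 * 12 = 12 = 12 mod 13
  8^6 = 12 mod 13
Result 12 = p - 1 = -1 mod 13: 8 is a quadratic non-residue mod 13. As a residue in [0, p-1] the value is 12.
8^6 mod 13 = 12

12


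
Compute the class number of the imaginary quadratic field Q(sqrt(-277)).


K = Q(sqrt(-277)). d mod 4 = 3, so D = disc(K) = 4d = -1108
h(K) equals the number of primitive reduced positive-definite forms (a, b, c) = a*x^2 + b*x*y + c*y^2 with b^2 - 4ac = D,
where reduced means |b| <= a <= c, with b >= 0 whenever |b| = a or a = c, and primitive means gcd(a, b, c) = 1.
Reduced forces 3a^2 <= |D| = 1108, so 1 <= a <= 19; b must have the parity of D, and c = (b^2 - D)/(4a) must be an integer >= a.
Enumerate a = 1..19, b in [-a, a]:
  a=1: (1, 0, 277)  [1]
  a=2: (2, 2, 139)  [1]
  a=3..10: none
  a=11: (11, -6, 26), (11, 6, 26)  [2]
  a=12: none
  a=13: (13, -6, 22), (13, 6, 22)  [2]
  a=14..19: none
Total reduced forms: 1 + 1 + 2 + 2 = 6
h = 6

6


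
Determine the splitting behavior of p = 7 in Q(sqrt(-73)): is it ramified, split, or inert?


K = Q(sqrt(-73)). Since d mod 4 = 3, disc(K) = -292.
Check p | disc: -292 mod 7 = 2.
p does not divide disc. Compute Legendre symbol (d/p):
4^((7-1)/2) mod 7 = 1
(d/p) = 1, so p splits: (p) = P*P' with e=1, f=1, g=2.
Therefore p is split.

split


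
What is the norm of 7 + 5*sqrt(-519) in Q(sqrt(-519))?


N(a + b*sqrt(d)) = a^2 - d*b^2
= (7)^2 - (-519)*(5)^2
= 49 + 12975
= 13024

13024


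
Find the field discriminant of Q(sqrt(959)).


For K = Q(sqrt(d)) with d squarefree: disc(K) = d if d = 1 mod 4, and disc(K) = 4d if d = 2 or 3 mod 4.
Here d = 959, and d mod 4 = 3.
d = 3 mod 4, not 1 (O_K = Z[sqrt(d)]), so disc(K) = 4d = 4 * (959) = 3836

3836


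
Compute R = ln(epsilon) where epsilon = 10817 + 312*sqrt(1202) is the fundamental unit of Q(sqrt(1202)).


epsilon = 10817 + 312*sqrt(1202)
= 21634.0000
R = ln(21634.0000)
= 9.9820

9.9820


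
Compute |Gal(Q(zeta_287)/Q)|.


|Gal(Q(zeta_287)/Q)| = phi(287)
= 240

240


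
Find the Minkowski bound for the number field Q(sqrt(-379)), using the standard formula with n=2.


d = -379, d mod 4 = 1, so disc(K) = d = -379; |disc(K)| = 379
Imaginary quadratic field, so n = 2, s = r2 = 1, r1 = 0
M = (n!/n^n) * (4/pi)^s * sqrt(|disc(K)|) = (2!/2^2) * (4/pi)^1 * sqrt(379)
= 0.5 * 1.273240 * 19.467922
= 12.3937

12.3937


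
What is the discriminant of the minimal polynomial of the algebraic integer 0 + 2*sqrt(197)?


The element 0 + 2*sqrt(197) has minimal polynomial:
x^2 + 0*x - 788
Discriminant = (0)^2 - 4*(-788)
= 0 + 3152
= 3152

3152


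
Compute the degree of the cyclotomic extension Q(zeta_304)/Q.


The degree equals Euler's totient phi(304).
304 = 2^4 * 19
phi(304) = 144

144


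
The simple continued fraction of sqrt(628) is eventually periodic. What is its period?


Run the CF algorithm for sqrt(628).
a_0 = floor(sqrt(628)) = 25; set m_0=0, q_0=1.
Recurrence: m' = q*a - m,  q' = (d - m'^2)/q,  a' = floor((a_0 + m')/q').
  step 1: m=25, q=3, a=16
  step 2: m=23, q=33, a=1
  step 3: m=10, q=16, a=2
  step 4: m=22, q=9, a=5
  step 5: m=23, q=11, a=4
  step 6: m=21, q=17, a=2
  step 7: m=13, q=27, a=1
  step 8: m=14, q=16, a=2
  step 9: m=18, q=19, a=2
  step 10: m=20, q=12, a=3
  step 11: m=16, q=31, a=1
  step 12: m=15, q=13, a=3
  step 13: m=24, q=4, a=12
  step 14: m=24, q=13, a=3
  step 15: m=15, q=31, a=1
  step 16: m=16, q=12, a=3
  step 17: m=20, q=19, a=2
  step 18: m=18, q=16, a=2
  step 19: m=14, q=27, a=1
  step 20: m=13, q=17, a=2
  step 21: m=21, q=11, a=4
  step 22: m=23, q=9, a=5
  step 23: m=22, q=16, a=2
  step 24: m=10, q=33, a=1
  step 25: m=23, q=3, a=16
  step 26: m=25, q=1, a=50
a_26 = 2*a_0 = 50, so the period closes here.
sqrt(628) = [25; 16, 1, 2, 5, 4, 2, 1, 2, 2, 3, 1, 3, 12, 3, 1, 3, 2, 2, 1, 2, 4, 5, 2, 1, 16, 50]
Period length = 26

26


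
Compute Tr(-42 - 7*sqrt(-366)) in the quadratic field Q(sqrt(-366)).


Tr(a + b*sqrt(d)) = (a + b*sqrt(d)) + (a - b*sqrt(d)) = 2a
= 2 * (-42)
= -84

-84


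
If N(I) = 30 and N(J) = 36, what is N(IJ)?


N(IJ) = N(I) * N(J)
= 30 * 36
= 1080

1080


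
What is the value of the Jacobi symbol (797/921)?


Compute (797/921) via quadratic reciprocity:
  reciprocity: (797/921) -> +(921/797)
  reduce: (124/797)
  pull out 2: (2/797) = -1  (since 797 mod 8 = 5)
  pull out 2: (2/797) = -1  (since 797 mod 8 = 5)
  reciprocity: (31/797) -> +(797/31)
  reduce: (22/31)
  pull out 2: (2/31) = +1  (since 31 mod 8 = 7)
  reciprocity: (11/31) -> -(31/11)
  reduce: (9/11)
  reciprocity: (9/11) -> +(11/9)
  reduce: (2/9)
  pull out 2: (2/9) = +1  (since 9 mod 8 = 1)
  (1/9) = 1
Product of signs = -1

-1


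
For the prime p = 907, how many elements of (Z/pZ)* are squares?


For prime p, the number of non-zero quadratic residues is (p-1)/2.
= (907-1)/2
= 453

453


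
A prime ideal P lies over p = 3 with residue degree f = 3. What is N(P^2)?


N(P^a) = p^(a*f)
= 3^(2*3)
= 3^6
= 729

729


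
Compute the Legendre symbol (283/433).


p = 433 is prime, so compute (283/433) with the reciprocity algorithm (Jacobi-symbol steps: pull out 2s via (2/n), flip via reciprocity, reduce):
  reciprocity: (283/433) -> +(433/283)
  reduce: (150/283)
  pull out 2: (2/283) = -1  (since 283 mod 8 = 3)
  reciprocity: (75/283) -> -(283/75)
  reduce: (58/75)
  pull out 2: (2/75) = -1  (since 75 mod 8 = 3)
  reciprocity: (29/75) -> +(75/29)
  reduce: (17/29)
  reciprocity: (17/29) -> +(29/17)
  reduce: (12/17)
  pull out 2: (2/17) = +1  (since 17 mod 8 = 1)
  pull out 2: (2/17) = +1  (since 17 mod 8 = 1)
  reciprocity: (3/17) -> +(17/3)
  reduce: (2/3)
  pull out 2: (2/3) = -1  (since 3 mod 8 = 3)
  (1/3) = 1
Product of signs = 1
(283/433) = 1

1


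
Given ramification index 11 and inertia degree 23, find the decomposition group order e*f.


|D_P| = e * f
= 11 * 23
= 253

253


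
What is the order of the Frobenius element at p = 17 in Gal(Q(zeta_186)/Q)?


The Frobenius at p in Gal(Q(zeta_n)/Q) = (Z/nZ)* is the class of p, so its order is ord_186(17), the smallest k >= 1 with 17^k = 1 mod 186.
n = 186 = 2 * 3 * 31, phi(186) = 60; the order divides phi(n).
Divisors of 60: 1, 2, 3, 4, 5, 6, 10, 12, 15, 20, 30, 60
Repeated squaring mod 186: 17^1 = 17, 17^2 = 103, 17^4 = 7, 17^8 = 49, 17^16 = 169, 17^32 = 103
Test divisors in increasing order:
  k=1: 17^1 = 17 mod 186
  k=2: 17^2 = 103 mod 186
  k=3: 17^3 = 103 * 17 = 77 mod 186
  k=4: 17^4 = 7 mod 186
  k=5: 17^5 = 7 * 17 = 119 mod 186
  k=6: 17^6 = 7 * 103 = 163 mod 186
  k=10: 17^10 = 49 * 103 = 25 mod 186
  k=12: 17^12 = 49 * 7 = 157 mod 186
  k=15: 17^15 = 49 * 7 * 103 * 17 = 185 mod 186
  k=20: 17^20 = 169 * 7 = 67 mod 186
  k=30: 17^30 = 169 * 49 * 7 * 103 = 1 mod 186  <- first divisor giving 1
Order = 30

30


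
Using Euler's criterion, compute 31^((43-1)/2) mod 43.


p = 43 is prime and the exponent is (p-1)/2 = 21, so by Euler's criterion 31^21 = (31/43) = +1 or -1 mod 43.
Compute by square-and-multiply:
  21 = 16 + 4 + 1 (binary 10101)
  Repeated squaring mod 43: 31^1 = 31, 31^2 = 15, 31^4 = 10, 31^8 = 14, 31^16 = 24
  31^21 = 31^16 * 31^4 * 31^1 = 24 * 10 * 31 mod 43
    24 * 10 = 240 = 25 mod 43
    25 * 31 = 775 = 1 mod 43
  31^21 = 1 mod 43
Result 1: 31 is a quadratic residue mod 43.
31^21 mod 43 = 1

1


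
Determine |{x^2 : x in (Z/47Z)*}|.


For prime p, the number of non-zero quadratic residues is (p-1)/2.
= (47-1)/2
= 23

23


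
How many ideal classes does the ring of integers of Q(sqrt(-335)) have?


K = Q(sqrt(-335)). d mod 4 = 1, so D = disc(K) = d = -335
h(K) equals the number of primitive reduced positive-definite forms (a, b, c) = a*x^2 + b*x*y + c*y^2 with b^2 - 4ac = D,
where reduced means |b| <= a <= c, with b >= 0 whenever |b| = a or a = c, and primitive means gcd(a, b, c) = 1.
Reduced forces 3a^2 <= |D| = 335, so 1 <= a <= 10; b must have the parity of D, and c = (b^2 - D)/(4a) must be an integer >= a.
Enumerate a = 1..10, b in [-a, a]:
  a=1: (1, 1, 84)  [1]
  a=2: (2, -1, 42), (2, 1, 42)  [2]
  a=3: (3, -1, 28), (3, 1, 28)  [2]
  a=4: (4, -1, 21), (4, 1, 21)  [2]
  a=5: (5, 5, 18)  [1]
  a=6: (6, -5, 15), (6, -1, 14), (6, 1, 14), (6, 5, 15)  [4]
  a=7: (7, -1, 12), (7, 1, 12)  [2]
  a=8: (8, -7, 12), (8, 7, 12)  [2]
  a=9: (9, -5, 10), (9, 5, 10)  [2]
  a=10: none
Total reduced forms: 1 + 2 + 2 + 2 + 1 + 4 + 2 + 2 + 2 = 18
h = 18

18


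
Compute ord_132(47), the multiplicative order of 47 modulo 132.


We want ord_132(47), the smallest k >= 1 with 47^k = 1 mod 132.
n = 132 = 2^2 * 3 * 11, phi(132) = 40; the order divides phi(n).
Divisors of 40: 1, 2, 4, 5, 8, 10, 20, 40
Repeated squaring mod 132: 47^1 = 47, 47^2 = 97, 47^4 = 37, 47^8 = 49, 47^16 = 25, 47^32 = 97
Test divisors in increasing order:
  k=1: 47^1 = 47 mod 132
  k=2: 47^2 = 97 mod 132
  k=4: 47^4 = 37 mod 132
  k=5: 47^5 = 37 * 47 = 23 mod 132
  k=8: 47^8 = 49 mod 132
  k=10: 47^10 = 49 * 97 = 1 mod 132  <- first divisor giving 1
Order = 10

10


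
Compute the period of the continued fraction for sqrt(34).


Run the CF algorithm for sqrt(34).
a_0 = floor(sqrt(34)) = 5; set m_0=0, q_0=1.
Recurrence: m' = q*a - m,  q' = (d - m'^2)/q,  a' = floor((a_0 + m')/q').
  step 1: m=5, q=9, a=1
  step 2: m=4, q=2, a=4
  step 3: m=4, q=9, a=1
  step 4: m=5, q=1, a=10
a_4 = 2*a_0 = 10, so the period closes here.
sqrt(34) = [5; 1, 4, 1, 10]
Period length = 4

4


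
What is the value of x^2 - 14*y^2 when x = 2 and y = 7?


x^2 - d*y^2
= 2^2 - 14*7^2
= 4 - 686
= -682

-682


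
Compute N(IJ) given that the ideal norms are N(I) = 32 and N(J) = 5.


N(IJ) = N(I) * N(J)
= 32 * 5
= 160

160


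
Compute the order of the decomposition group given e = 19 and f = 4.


|D_P| = e * f
= 19 * 4
= 76

76


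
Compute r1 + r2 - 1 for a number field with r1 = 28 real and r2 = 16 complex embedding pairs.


By Dirichlet's unit theorem:
rank = r1 + r2 - 1
= 28 + 16 - 1
= 43

43


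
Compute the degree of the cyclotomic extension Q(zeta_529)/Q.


The degree equals Euler's totient phi(529).
529 = 23^2
phi(529) = 506

506


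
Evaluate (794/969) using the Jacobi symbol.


Compute (794/969) via quadratic reciprocity:
  pull out 2: (2/969) = +1  (since 969 mod 8 = 1)
  reciprocity: (397/969) -> +(969/397)
  reduce: (175/397)
  reciprocity: (175/397) -> +(397/175)
  reduce: (47/175)
  reciprocity: (47/175) -> -(175/47)
  reduce: (34/47)
  pull out 2: (2/47) = +1  (since 47 mod 8 = 7)
  reciprocity: (17/47) -> +(47/17)
  reduce: (13/17)
  reciprocity: (13/17) -> +(17/13)
  reduce: (4/13)
  pull out 2: (2/13) = -1  (since 13 mod 8 = 5)
  pull out 2: (2/13) = -1  (since 13 mod 8 = 5)
  (1/13) = 1
Product of signs = -1

-1


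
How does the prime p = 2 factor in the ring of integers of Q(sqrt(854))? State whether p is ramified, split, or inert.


K = Q(sqrt(854)). Since d mod 4 = 2, disc(K) = 3416.
Check p | disc: 3416 mod 2 = 0.
p divides disc, so p ramifies: (p) = P^2 with e=2, f=1, g=1.
Therefore p is ramified.

ramified


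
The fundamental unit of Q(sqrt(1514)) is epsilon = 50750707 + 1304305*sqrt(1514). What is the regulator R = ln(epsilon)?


epsilon = 50750707 + 1304305*sqrt(1514)
= 1.0150e+08
R = ln(1.0150e+08)
= 18.4356

18.4356


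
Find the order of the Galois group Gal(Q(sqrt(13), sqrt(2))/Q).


The 2 square roots of distinct primes are multiplicatively independent over Q,
so [K:Q] = 2^2 and Gal(K/Q) is isomorphic to (Z/2Z)^2.
|Gal| = 2^2 = 4

4


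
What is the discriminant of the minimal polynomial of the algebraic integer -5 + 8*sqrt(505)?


The element -5 + 8*sqrt(505) has minimal polynomial:
x^2 + 10*x - 32295
Discriminant = (10)^2 - 4*(-32295)
= 100 + 129180
= 129280

129280


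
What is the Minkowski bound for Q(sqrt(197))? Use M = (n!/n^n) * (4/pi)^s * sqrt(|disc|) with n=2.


d = 197, d mod 4 = 1, so disc(K) = d = 197; |disc(K)| = 197
Real quadratic field, so n = 2, s = r2 = 0, r1 = 2
M = (n!/n^n) * (4/pi)^s * sqrt(|disc(K)|) = (2!/2^2) * (4/pi)^0 * sqrt(197)
= 0.5 * 1.000000 * 14.035669
= 7.0178

7.0178


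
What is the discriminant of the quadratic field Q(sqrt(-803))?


For K = Q(sqrt(d)) with d squarefree: disc(K) = d if d = 1 mod 4, and disc(K) = 4d if d = 2 or 3 mod 4.
Here d = -803, and d mod 4 = 1.
d = 1 mod 4 (O_K = Z[(1+sqrt(d))/2]), so disc(K) = d = -803

-803


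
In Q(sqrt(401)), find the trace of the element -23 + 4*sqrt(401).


Tr(a + b*sqrt(d)) = (a + b*sqrt(d)) + (a - b*sqrt(d)) = 2a
= 2 * (-23)
= -46

-46


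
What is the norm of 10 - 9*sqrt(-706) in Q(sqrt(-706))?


N(a + b*sqrt(d)) = a^2 - d*b^2
= (10)^2 - (-706)*(-9)^2
= 100 + 57186
= 57286

57286


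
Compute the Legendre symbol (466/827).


p = 827 is prime, so compute (466/827) with the reciprocity algorithm (Jacobi-symbol steps: pull out 2s via (2/n), flip via reciprocity, reduce):
  pull out 2: (2/827) = -1  (since 827 mod 8 = 3)
  reciprocity: (233/827) -> +(827/233)
  reduce: (128/233)
  pull out 2: (2/233) = +1  (since 233 mod 8 = 1)
  pull out 2: (2/233) = +1  (since 233 mod 8 = 1)
  pull out 2: (2/233) = +1  (since 233 mod 8 = 1)
  pull out 2: (2/233) = +1  (since 233 mod 8 = 1)
  pull out 2: (2/233) = +1  (since 233 mod 8 = 1)
  pull out 2: (2/233) = +1  (since 233 mod 8 = 1)
  pull out 2: (2/233) = +1  (since 233 mod 8 = 1)
  (1/233) = 1
Product of signs = -1
(466/827) = -1

-1


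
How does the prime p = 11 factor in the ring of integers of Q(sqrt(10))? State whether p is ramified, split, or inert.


K = Q(sqrt(10)). Since d mod 4 = 2, disc(K) = 40.
Check p | disc: 40 mod 11 = 7.
p does not divide disc. Compute Legendre symbol (d/p):
10^((11-1)/2) mod 11 = -1
(d/p) = -1, so p is inert: (p) stays prime with e=1, f=2, g=1.
Therefore p is inert.

inert


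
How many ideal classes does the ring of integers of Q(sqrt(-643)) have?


K = Q(sqrt(-643)). d mod 4 = 1, so D = disc(K) = d = -643
h(K) equals the number of primitive reduced positive-definite forms (a, b, c) = a*x^2 + b*x*y + c*y^2 with b^2 - 4ac = D,
where reduced means |b| <= a <= c, with b >= 0 whenever |b| = a or a = c, and primitive means gcd(a, b, c) = 1.
Reduced forces 3a^2 <= |D| = 643, so 1 <= a <= 14; b must have the parity of D, and c = (b^2 - D)/(4a) must be an integer >= a.
Enumerate a = 1..14, b in [-a, a]:
  a=1: (1, 1, 161)  [1]
  a=2..6: none
  a=7: (7, -1, 23), (7, 1, 23)  [2]
  a=8..14: none
Total reduced forms: 1 + 2 = 3
h = 3

3


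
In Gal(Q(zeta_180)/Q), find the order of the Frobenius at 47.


The Frobenius at p in Gal(Q(zeta_n)/Q) = (Z/nZ)* is the class of p, so its order is ord_180(47), the smallest k >= 1 with 47^k = 1 mod 180.
n = 180 = 2^2 * 3^2 * 5, phi(180) = 48; the order divides phi(n).
Divisors of 48: 1, 2, 3, 4, 6, 8, 12, 16, 24, 48
Repeated squaring mod 180: 47^1 = 47, 47^2 = 49, 47^4 = 61, 47^8 = 121, 47^16 = 61, 47^32 = 121
Test divisors in increasing order:
  k=1: 47^1 = 47 mod 180
  k=2: 47^2 = 49 mod 180
  k=3: 47^3 = 49 * 47 = 143 mod 180
  k=4: 47^4 = 61 mod 180
  k=6: 47^6 = 61 * 49 = 109 mod 180
  k=8: 47^8 = 121 mod 180
  k=12: 47^12 = 121 * 61 = 1 mod 180  <- first divisor giving 1
Order = 12

12


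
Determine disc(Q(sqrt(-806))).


For K = Q(sqrt(d)) with d squarefree: disc(K) = d if d = 1 mod 4, and disc(K) = 4d if d = 2 or 3 mod 4.
Here d = -806, and d mod 4 = 2.
d = 2 mod 4, not 1 (O_K = Z[sqrt(d)]), so disc(K) = 4d = 4 * (-806) = -3224

-3224


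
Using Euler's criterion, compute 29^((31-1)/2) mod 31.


p = 31 is prime and the exponent is (p-1)/2 = 15, so by Euler's criterion 29^15 = (29/31) = +1 or -1 mod 31.
Compute by square-and-multiply:
  15 = 8 + 4 + 2 + 1 (binary 1111)
  Repeated squaring mod 31: 29^1 = 29, 29^2 = 4, 29^4 = 16, 29^8 = 8
  29^15 = 29^8 * 29^4 * 29^2 * 29^1 = 8 * 16 * 4 * 29 mod 31
    8 * 16 = 128 = 4 mod 31
    4 * 4 = 16 = 16 mod 31
    16 * 29 = 464 = 30 mod 31
  29^15 = 30 mod 31
Result 30 = p - 1 = -1 mod 31: 29 is a quadratic non-residue mod 31. As a residue in [0, p-1] the value is 30.
29^15 mod 31 = 30

30


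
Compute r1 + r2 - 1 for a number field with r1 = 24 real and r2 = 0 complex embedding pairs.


By Dirichlet's unit theorem:
rank = r1 + r2 - 1
= 24 + 0 - 1
= 23

23


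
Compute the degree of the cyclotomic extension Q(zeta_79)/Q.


The degree equals Euler's totient phi(79).
79 = 79
phi(79) = 78

78


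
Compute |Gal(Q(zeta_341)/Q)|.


|Gal(Q(zeta_341)/Q)| = phi(341)
= 300

300


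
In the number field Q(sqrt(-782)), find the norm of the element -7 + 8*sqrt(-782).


N(a + b*sqrt(d)) = a^2 - d*b^2
= (-7)^2 - (-782)*(8)^2
= 49 + 50048
= 50097

50097


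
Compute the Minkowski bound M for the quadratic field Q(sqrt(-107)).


d = -107, d mod 4 = 1, so disc(K) = d = -107; |disc(K)| = 107
Imaginary quadratic field, so n = 2, s = r2 = 1, r1 = 0
M = (n!/n^n) * (4/pi)^s * sqrt(|disc(K)|) = (2!/2^2) * (4/pi)^1 * sqrt(107)
= 0.5 * 1.273240 * 10.344080
= 6.5852

6.5852


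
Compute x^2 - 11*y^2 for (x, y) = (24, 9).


x^2 - d*y^2
= 24^2 - 11*9^2
= 576 - 891
= -315

-315


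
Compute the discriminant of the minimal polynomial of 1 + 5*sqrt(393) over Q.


The element 1 + 5*sqrt(393) has minimal polynomial:
x^2 - 2*x - 9824
Discriminant = (-2)^2 - 4*(-9824)
= 4 + 39296
= 39300

39300


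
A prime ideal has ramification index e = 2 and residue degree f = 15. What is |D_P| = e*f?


|D_P| = e * f
= 2 * 15
= 30

30


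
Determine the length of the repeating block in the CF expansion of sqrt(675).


Run the CF algorithm for sqrt(675).
a_0 = floor(sqrt(675)) = 25; set m_0=0, q_0=1.
Recurrence: m' = q*a - m,  q' = (d - m'^2)/q,  a' = floor((a_0 + m')/q').
  step 1: m=25, q=50, a=1
  step 2: m=25, q=1, a=50
a_2 = 2*a_0 = 50, so the period closes here.
sqrt(675) = [25; 1, 50]
Period length = 2

2


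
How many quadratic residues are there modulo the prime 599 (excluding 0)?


For prime p, the number of non-zero quadratic residues is (p-1)/2.
= (599-1)/2
= 299

299


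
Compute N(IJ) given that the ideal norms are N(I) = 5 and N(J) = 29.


N(IJ) = N(I) * N(J)
= 5 * 29
= 145

145


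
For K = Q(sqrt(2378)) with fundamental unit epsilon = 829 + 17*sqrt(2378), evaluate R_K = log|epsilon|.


epsilon = 829 + 17*sqrt(2378)
= 1658.0006
R = ln(1658.0006)
= 7.4134

7.4134


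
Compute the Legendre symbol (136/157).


p = 157 is prime, so compute (136/157) with the reciprocity algorithm (Jacobi-symbol steps: pull out 2s via (2/n), flip via reciprocity, reduce):
  pull out 2: (2/157) = -1  (since 157 mod 8 = 5)
  pull out 2: (2/157) = -1  (since 157 mod 8 = 5)
  pull out 2: (2/157) = -1  (since 157 mod 8 = 5)
  reciprocity: (17/157) -> +(157/17)
  reduce: (4/17)
  pull out 2: (2/17) = +1  (since 17 mod 8 = 1)
  pull out 2: (2/17) = +1  (since 17 mod 8 = 1)
  (1/17) = 1
Product of signs = -1
(136/157) = -1

-1


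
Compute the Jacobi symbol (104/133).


Compute (104/133) via quadratic reciprocity:
  pull out 2: (2/133) = -1  (since 133 mod 8 = 5)
  pull out 2: (2/133) = -1  (since 133 mod 8 = 5)
  pull out 2: (2/133) = -1  (since 133 mod 8 = 5)
  reciprocity: (13/133) -> +(133/13)
  reduce: (3/13)
  reciprocity: (3/13) -> +(13/3)
  reduce: (1/3)
  (1/3) = 1
Product of signs = -1

-1


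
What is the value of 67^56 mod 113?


p = 113 is prime and the exponent is (p-1)/2 = 56, so by Euler's criterion 67^56 = (67/113) = +1 or -1 mod 113.
Compute by square-and-multiply:
  56 = 32 + 16 + 8 (binary 111000)
  Repeated squaring mod 113: 67^1 = 67, 67^2 = 82, 67^4 = 57, 67^8 = 85, 67^16 = 106, 67^32 = 49
  67^56 = 67^32 * 67^16 * 67^8 = 49 * 106 * 85 mod 113
    49 * 106 = 5194 = 109 mod 113
    109 * 85 = 9265 = 112 mod 113
  67^56 = 112 mod 113
Result 112 = p - 1 = -1 mod 113: 67 is a quadratic non-residue mod 113. As a residue in [0, p-1] the value is 112.
67^56 mod 113 = 112

112


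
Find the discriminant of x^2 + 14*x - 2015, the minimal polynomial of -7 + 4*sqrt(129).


The element -7 + 4*sqrt(129) has minimal polynomial:
x^2 + 14*x - 2015
Discriminant = (14)^2 - 4*(-2015)
= 196 + 8060
= 8256

8256


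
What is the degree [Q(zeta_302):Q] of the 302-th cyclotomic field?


The degree equals Euler's totient phi(302).
302 = 2 * 151
phi(302) = 150

150


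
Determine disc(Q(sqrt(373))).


For K = Q(sqrt(d)) with d squarefree: disc(K) = d if d = 1 mod 4, and disc(K) = 4d if d = 2 or 3 mod 4.
Here d = 373, and d mod 4 = 1.
d = 1 mod 4 (O_K = Z[(1+sqrt(d))/2]), so disc(K) = d = 373

373


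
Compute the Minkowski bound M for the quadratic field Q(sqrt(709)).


d = 709, d mod 4 = 1, so disc(K) = d = 709; |disc(K)| = 709
Real quadratic field, so n = 2, s = r2 = 0, r1 = 2
M = (n!/n^n) * (4/pi)^s * sqrt(|disc(K)|) = (2!/2^2) * (4/pi)^0 * sqrt(709)
= 0.5 * 1.000000 * 26.627054
= 13.3135

13.3135


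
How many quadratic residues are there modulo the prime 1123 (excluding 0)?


For prime p, the number of non-zero quadratic residues is (p-1)/2.
= (1123-1)/2
= 561

561


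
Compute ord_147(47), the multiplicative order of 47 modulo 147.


We want ord_147(47), the smallest k >= 1 with 47^k = 1 mod 147.
n = 147 = 3 * 7^2, phi(147) = 84; the order divides phi(n).
Divisors of 84: 1, 2, 3, 4, 6, 7, 12, 14, 21, 28, 42, 84
Repeated squaring mod 147: 47^1 = 47, 47^2 = 4, 47^4 = 16, 47^8 = 109, 47^16 = 121, 47^32 = 88, 47^64 = 100
Test divisors in increasing order:
  k=1: 47^1 = 47 mod 147
  k=2: 47^2 = 4 mod 147
  k=3: 47^3 = 4 * 47 = 41 mod 147
  k=4: 47^4 = 16 mod 147
  k=6: 47^6 = 16 * 4 = 64 mod 147
  k=7: 47^7 = 16 * 4 * 47 = 68 mod 147
  k=12: 47^12 = 109 * 16 = 127 mod 147
  k=14: 47^14 = 109 * 16 * 4 = 67 mod 147
  k=21: 47^21 = 121 * 16 * 47 = 146 mod 147
  k=28: 47^28 = 121 * 109 * 16 = 79 mod 147
  k=42: 47^42 = 88 * 109 * 4 = 1 mod 147  <- first divisor giving 1
Order = 42

42


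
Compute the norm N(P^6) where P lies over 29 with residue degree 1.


N(P^a) = p^(a*f)
= 29^(6*1)
= 29^6
= 594823321

594823321


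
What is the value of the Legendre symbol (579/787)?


p = 787 is prime, so compute (579/787) with the reciprocity algorithm (Jacobi-symbol steps: pull out 2s via (2/n), flip via reciprocity, reduce):
  reciprocity: (579/787) -> -(787/579)
  reduce: (208/579)
  pull out 2: (2/579) = -1  (since 579 mod 8 = 3)
  pull out 2: (2/579) = -1  (since 579 mod 8 = 3)
  pull out 2: (2/579) = -1  (since 579 mod 8 = 3)
  pull out 2: (2/579) = -1  (since 579 mod 8 = 3)
  reciprocity: (13/579) -> +(579/13)
  reduce: (7/13)
  reciprocity: (7/13) -> +(13/7)
  reduce: (6/7)
  pull out 2: (2/7) = +1  (since 7 mod 8 = 7)
  reciprocity: (3/7) -> -(7/3)
  reduce: (1/3)
  (1/3) = 1
Product of signs = 1
(579/787) = 1

1


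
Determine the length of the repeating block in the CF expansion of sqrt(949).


Run the CF algorithm for sqrt(949).
a_0 = floor(sqrt(949)) = 30; set m_0=0, q_0=1.
Recurrence: m' = q*a - m,  q' = (d - m'^2)/q,  a' = floor((a_0 + m')/q').
  step 1: m=30, q=49, a=1
  step 2: m=19, q=12, a=4
  step 3: m=29, q=9, a=6
  step 4: m=25, q=36, a=1
  step 5: m=11, q=23, a=1
  step 6: m=12, q=35, a=1
  step 7: m=23, q=12, a=4
  step 8: m=25, q=27, a=2
  step 9: m=29, q=4, a=14
  step 10: m=27, q=55, a=1
  step 11: m=28, q=3, a=19
  step 12: m=29, q=36, a=1
  step 13: m=7, q=25, a=1
  step 14: m=18, q=25, a=1
  step 15: m=7, q=36, a=1
  step 16: m=29, q=3, a=19
  step 17: m=28, q=55, a=1
  step 18: m=27, q=4, a=14
  step 19: m=29, q=27, a=2
  step 20: m=25, q=12, a=4
  step 21: m=23, q=35, a=1
  step 22: m=12, q=23, a=1
  step 23: m=11, q=36, a=1
  step 24: m=25, q=9, a=6
  step 25: m=29, q=12, a=4
  step 26: m=19, q=49, a=1
  step 27: m=30, q=1, a=60
a_27 = 2*a_0 = 60, so the period closes here.
sqrt(949) = [30; 1, 4, 6, 1, 1, 1, 4, 2, 14, 1, 19, 1, 1, 1, 1, 19, 1, 14, 2, 4, 1, 1, 1, 6, 4, 1, 60]
Period length = 27

27


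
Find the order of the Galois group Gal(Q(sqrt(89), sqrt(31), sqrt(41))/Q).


The 3 square roots of distinct primes are multiplicatively independent over Q,
so [K:Q] = 2^3 and Gal(K/Q) is isomorphic to (Z/2Z)^3.
|Gal| = 2^3 = 8

8
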